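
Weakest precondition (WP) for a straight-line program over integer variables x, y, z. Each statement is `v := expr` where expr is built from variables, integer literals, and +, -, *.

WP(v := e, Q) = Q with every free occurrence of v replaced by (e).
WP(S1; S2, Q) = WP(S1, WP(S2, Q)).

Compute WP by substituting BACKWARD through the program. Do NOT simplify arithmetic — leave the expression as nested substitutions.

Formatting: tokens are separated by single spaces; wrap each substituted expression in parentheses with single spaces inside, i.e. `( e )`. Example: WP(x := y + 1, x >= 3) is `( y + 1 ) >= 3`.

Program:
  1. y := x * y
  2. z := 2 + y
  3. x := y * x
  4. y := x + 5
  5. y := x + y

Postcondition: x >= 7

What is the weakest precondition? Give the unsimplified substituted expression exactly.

post: x >= 7
stmt 5: y := x + y  -- replace 0 occurrence(s) of y with (x + y)
  => x >= 7
stmt 4: y := x + 5  -- replace 0 occurrence(s) of y with (x + 5)
  => x >= 7
stmt 3: x := y * x  -- replace 1 occurrence(s) of x with (y * x)
  => ( y * x ) >= 7
stmt 2: z := 2 + y  -- replace 0 occurrence(s) of z with (2 + y)
  => ( y * x ) >= 7
stmt 1: y := x * y  -- replace 1 occurrence(s) of y with (x * y)
  => ( ( x * y ) * x ) >= 7

Answer: ( ( x * y ) * x ) >= 7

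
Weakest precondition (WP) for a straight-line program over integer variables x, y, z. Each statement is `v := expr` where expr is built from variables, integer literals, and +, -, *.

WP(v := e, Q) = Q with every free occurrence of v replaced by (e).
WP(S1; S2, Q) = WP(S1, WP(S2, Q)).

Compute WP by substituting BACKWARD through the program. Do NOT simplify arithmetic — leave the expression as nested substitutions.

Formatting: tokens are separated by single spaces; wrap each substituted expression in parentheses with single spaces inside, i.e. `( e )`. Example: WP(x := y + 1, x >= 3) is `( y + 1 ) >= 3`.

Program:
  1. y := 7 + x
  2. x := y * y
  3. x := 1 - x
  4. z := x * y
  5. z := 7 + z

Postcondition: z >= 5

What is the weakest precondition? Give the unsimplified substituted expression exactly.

post: z >= 5
stmt 5: z := 7 + z  -- replace 1 occurrence(s) of z with (7 + z)
  => ( 7 + z ) >= 5
stmt 4: z := x * y  -- replace 1 occurrence(s) of z with (x * y)
  => ( 7 + ( x * y ) ) >= 5
stmt 3: x := 1 - x  -- replace 1 occurrence(s) of x with (1 - x)
  => ( 7 + ( ( 1 - x ) * y ) ) >= 5
stmt 2: x := y * y  -- replace 1 occurrence(s) of x with (y * y)
  => ( 7 + ( ( 1 - ( y * y ) ) * y ) ) >= 5
stmt 1: y := 7 + x  -- replace 3 occurrence(s) of y with (7 + x)
  => ( 7 + ( ( 1 - ( ( 7 + x ) * ( 7 + x ) ) ) * ( 7 + x ) ) ) >= 5

Answer: ( 7 + ( ( 1 - ( ( 7 + x ) * ( 7 + x ) ) ) * ( 7 + x ) ) ) >= 5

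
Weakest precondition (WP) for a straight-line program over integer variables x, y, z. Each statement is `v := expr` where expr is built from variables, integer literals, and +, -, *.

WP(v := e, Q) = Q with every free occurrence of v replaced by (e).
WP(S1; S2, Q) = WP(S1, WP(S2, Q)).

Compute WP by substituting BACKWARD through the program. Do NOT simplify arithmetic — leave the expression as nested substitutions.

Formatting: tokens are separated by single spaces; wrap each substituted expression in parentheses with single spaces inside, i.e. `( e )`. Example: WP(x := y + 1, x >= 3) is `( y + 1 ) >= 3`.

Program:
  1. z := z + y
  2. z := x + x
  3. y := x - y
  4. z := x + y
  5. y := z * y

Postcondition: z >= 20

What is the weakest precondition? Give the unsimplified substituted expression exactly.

post: z >= 20
stmt 5: y := z * y  -- replace 0 occurrence(s) of y with (z * y)
  => z >= 20
stmt 4: z := x + y  -- replace 1 occurrence(s) of z with (x + y)
  => ( x + y ) >= 20
stmt 3: y := x - y  -- replace 1 occurrence(s) of y with (x - y)
  => ( x + ( x - y ) ) >= 20
stmt 2: z := x + x  -- replace 0 occurrence(s) of z with (x + x)
  => ( x + ( x - y ) ) >= 20
stmt 1: z := z + y  -- replace 0 occurrence(s) of z with (z + y)
  => ( x + ( x - y ) ) >= 20

Answer: ( x + ( x - y ) ) >= 20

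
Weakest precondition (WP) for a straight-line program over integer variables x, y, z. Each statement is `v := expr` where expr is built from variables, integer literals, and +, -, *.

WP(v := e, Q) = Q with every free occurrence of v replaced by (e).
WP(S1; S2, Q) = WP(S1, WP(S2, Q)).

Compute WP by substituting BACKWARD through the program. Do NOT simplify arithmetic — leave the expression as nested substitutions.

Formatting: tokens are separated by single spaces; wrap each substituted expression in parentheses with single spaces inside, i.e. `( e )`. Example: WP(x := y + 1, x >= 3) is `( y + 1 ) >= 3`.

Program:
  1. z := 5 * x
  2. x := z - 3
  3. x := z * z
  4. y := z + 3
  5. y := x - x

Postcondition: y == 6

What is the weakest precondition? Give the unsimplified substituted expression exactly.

post: y == 6
stmt 5: y := x - x  -- replace 1 occurrence(s) of y with (x - x)
  => ( x - x ) == 6
stmt 4: y := z + 3  -- replace 0 occurrence(s) of y with (z + 3)
  => ( x - x ) == 6
stmt 3: x := z * z  -- replace 2 occurrence(s) of x with (z * z)
  => ( ( z * z ) - ( z * z ) ) == 6
stmt 2: x := z - 3  -- replace 0 occurrence(s) of x with (z - 3)
  => ( ( z * z ) - ( z * z ) ) == 6
stmt 1: z := 5 * x  -- replace 4 occurrence(s) of z with (5 * x)
  => ( ( ( 5 * x ) * ( 5 * x ) ) - ( ( 5 * x ) * ( 5 * x ) ) ) == 6

Answer: ( ( ( 5 * x ) * ( 5 * x ) ) - ( ( 5 * x ) * ( 5 * x ) ) ) == 6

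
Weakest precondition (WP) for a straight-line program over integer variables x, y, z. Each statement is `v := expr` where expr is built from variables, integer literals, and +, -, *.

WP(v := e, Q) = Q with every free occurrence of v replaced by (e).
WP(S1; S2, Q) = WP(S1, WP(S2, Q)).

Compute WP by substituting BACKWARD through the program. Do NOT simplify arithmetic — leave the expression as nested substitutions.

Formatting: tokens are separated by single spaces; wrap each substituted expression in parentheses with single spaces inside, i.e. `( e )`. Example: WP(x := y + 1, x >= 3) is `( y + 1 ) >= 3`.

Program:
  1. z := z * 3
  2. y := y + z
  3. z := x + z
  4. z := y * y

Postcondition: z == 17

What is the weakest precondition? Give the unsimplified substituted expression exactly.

post: z == 17
stmt 4: z := y * y  -- replace 1 occurrence(s) of z with (y * y)
  => ( y * y ) == 17
stmt 3: z := x + z  -- replace 0 occurrence(s) of z with (x + z)
  => ( y * y ) == 17
stmt 2: y := y + z  -- replace 2 occurrence(s) of y with (y + z)
  => ( ( y + z ) * ( y + z ) ) == 17
stmt 1: z := z * 3  -- replace 2 occurrence(s) of z with (z * 3)
  => ( ( y + ( z * 3 ) ) * ( y + ( z * 3 ) ) ) == 17

Answer: ( ( y + ( z * 3 ) ) * ( y + ( z * 3 ) ) ) == 17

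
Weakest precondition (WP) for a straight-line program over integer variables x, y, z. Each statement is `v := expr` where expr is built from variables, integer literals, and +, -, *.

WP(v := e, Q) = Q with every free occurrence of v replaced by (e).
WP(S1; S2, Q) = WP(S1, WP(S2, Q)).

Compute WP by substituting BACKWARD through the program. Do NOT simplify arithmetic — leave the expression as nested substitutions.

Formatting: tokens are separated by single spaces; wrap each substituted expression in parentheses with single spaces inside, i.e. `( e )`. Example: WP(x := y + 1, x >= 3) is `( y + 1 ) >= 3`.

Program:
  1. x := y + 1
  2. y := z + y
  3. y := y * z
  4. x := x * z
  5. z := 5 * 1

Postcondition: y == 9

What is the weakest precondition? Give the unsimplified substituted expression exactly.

Answer: ( ( z + y ) * z ) == 9

Derivation:
post: y == 9
stmt 5: z := 5 * 1  -- replace 0 occurrence(s) of z with (5 * 1)
  => y == 9
stmt 4: x := x * z  -- replace 0 occurrence(s) of x with (x * z)
  => y == 9
stmt 3: y := y * z  -- replace 1 occurrence(s) of y with (y * z)
  => ( y * z ) == 9
stmt 2: y := z + y  -- replace 1 occurrence(s) of y with (z + y)
  => ( ( z + y ) * z ) == 9
stmt 1: x := y + 1  -- replace 0 occurrence(s) of x with (y + 1)
  => ( ( z + y ) * z ) == 9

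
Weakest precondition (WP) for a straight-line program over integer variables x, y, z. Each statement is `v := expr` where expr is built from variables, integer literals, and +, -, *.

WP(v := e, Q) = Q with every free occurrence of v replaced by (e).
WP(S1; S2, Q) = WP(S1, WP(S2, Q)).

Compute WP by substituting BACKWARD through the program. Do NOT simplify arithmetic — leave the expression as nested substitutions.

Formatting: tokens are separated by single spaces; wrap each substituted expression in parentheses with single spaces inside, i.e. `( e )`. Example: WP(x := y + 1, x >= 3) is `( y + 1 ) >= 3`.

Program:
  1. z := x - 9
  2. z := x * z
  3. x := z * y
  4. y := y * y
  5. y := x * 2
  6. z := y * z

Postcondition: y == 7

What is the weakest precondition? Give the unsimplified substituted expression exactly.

post: y == 7
stmt 6: z := y * z  -- replace 0 occurrence(s) of z with (y * z)
  => y == 7
stmt 5: y := x * 2  -- replace 1 occurrence(s) of y with (x * 2)
  => ( x * 2 ) == 7
stmt 4: y := y * y  -- replace 0 occurrence(s) of y with (y * y)
  => ( x * 2 ) == 7
stmt 3: x := z * y  -- replace 1 occurrence(s) of x with (z * y)
  => ( ( z * y ) * 2 ) == 7
stmt 2: z := x * z  -- replace 1 occurrence(s) of z with (x * z)
  => ( ( ( x * z ) * y ) * 2 ) == 7
stmt 1: z := x - 9  -- replace 1 occurrence(s) of z with (x - 9)
  => ( ( ( x * ( x - 9 ) ) * y ) * 2 ) == 7

Answer: ( ( ( x * ( x - 9 ) ) * y ) * 2 ) == 7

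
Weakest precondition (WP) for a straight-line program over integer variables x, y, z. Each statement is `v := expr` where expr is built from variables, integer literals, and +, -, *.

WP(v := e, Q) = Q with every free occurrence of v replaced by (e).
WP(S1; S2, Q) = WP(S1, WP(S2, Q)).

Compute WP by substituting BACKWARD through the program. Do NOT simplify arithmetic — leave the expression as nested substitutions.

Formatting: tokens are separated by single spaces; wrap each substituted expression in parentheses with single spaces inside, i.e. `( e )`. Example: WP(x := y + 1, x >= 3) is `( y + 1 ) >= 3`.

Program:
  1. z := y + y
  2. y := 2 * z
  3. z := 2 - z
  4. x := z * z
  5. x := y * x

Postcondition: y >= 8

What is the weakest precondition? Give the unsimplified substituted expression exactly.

Answer: ( 2 * ( y + y ) ) >= 8

Derivation:
post: y >= 8
stmt 5: x := y * x  -- replace 0 occurrence(s) of x with (y * x)
  => y >= 8
stmt 4: x := z * z  -- replace 0 occurrence(s) of x with (z * z)
  => y >= 8
stmt 3: z := 2 - z  -- replace 0 occurrence(s) of z with (2 - z)
  => y >= 8
stmt 2: y := 2 * z  -- replace 1 occurrence(s) of y with (2 * z)
  => ( 2 * z ) >= 8
stmt 1: z := y + y  -- replace 1 occurrence(s) of z with (y + y)
  => ( 2 * ( y + y ) ) >= 8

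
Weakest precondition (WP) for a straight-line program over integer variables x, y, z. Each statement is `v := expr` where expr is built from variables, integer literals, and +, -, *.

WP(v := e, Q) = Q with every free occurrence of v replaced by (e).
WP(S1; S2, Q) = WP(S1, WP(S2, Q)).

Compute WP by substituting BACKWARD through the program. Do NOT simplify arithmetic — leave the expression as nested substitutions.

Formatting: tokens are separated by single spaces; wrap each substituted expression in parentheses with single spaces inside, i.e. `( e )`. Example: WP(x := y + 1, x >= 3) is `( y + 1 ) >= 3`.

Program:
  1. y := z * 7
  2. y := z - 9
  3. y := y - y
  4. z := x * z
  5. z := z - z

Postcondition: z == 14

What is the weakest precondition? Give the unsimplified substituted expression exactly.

Answer: ( ( x * z ) - ( x * z ) ) == 14

Derivation:
post: z == 14
stmt 5: z := z - z  -- replace 1 occurrence(s) of z with (z - z)
  => ( z - z ) == 14
stmt 4: z := x * z  -- replace 2 occurrence(s) of z with (x * z)
  => ( ( x * z ) - ( x * z ) ) == 14
stmt 3: y := y - y  -- replace 0 occurrence(s) of y with (y - y)
  => ( ( x * z ) - ( x * z ) ) == 14
stmt 2: y := z - 9  -- replace 0 occurrence(s) of y with (z - 9)
  => ( ( x * z ) - ( x * z ) ) == 14
stmt 1: y := z * 7  -- replace 0 occurrence(s) of y with (z * 7)
  => ( ( x * z ) - ( x * z ) ) == 14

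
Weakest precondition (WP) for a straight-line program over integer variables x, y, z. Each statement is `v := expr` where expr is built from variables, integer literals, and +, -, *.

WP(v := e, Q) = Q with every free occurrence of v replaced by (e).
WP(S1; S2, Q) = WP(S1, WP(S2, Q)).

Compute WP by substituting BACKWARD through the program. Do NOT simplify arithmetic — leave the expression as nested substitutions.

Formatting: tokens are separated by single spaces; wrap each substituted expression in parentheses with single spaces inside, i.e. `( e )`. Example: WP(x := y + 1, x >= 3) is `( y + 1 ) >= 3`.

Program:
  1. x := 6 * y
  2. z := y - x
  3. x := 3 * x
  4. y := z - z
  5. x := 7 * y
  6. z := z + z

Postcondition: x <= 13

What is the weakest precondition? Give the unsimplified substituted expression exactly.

post: x <= 13
stmt 6: z := z + z  -- replace 0 occurrence(s) of z with (z + z)
  => x <= 13
stmt 5: x := 7 * y  -- replace 1 occurrence(s) of x with (7 * y)
  => ( 7 * y ) <= 13
stmt 4: y := z - z  -- replace 1 occurrence(s) of y with (z - z)
  => ( 7 * ( z - z ) ) <= 13
stmt 3: x := 3 * x  -- replace 0 occurrence(s) of x with (3 * x)
  => ( 7 * ( z - z ) ) <= 13
stmt 2: z := y - x  -- replace 2 occurrence(s) of z with (y - x)
  => ( 7 * ( ( y - x ) - ( y - x ) ) ) <= 13
stmt 1: x := 6 * y  -- replace 2 occurrence(s) of x with (6 * y)
  => ( 7 * ( ( y - ( 6 * y ) ) - ( y - ( 6 * y ) ) ) ) <= 13

Answer: ( 7 * ( ( y - ( 6 * y ) ) - ( y - ( 6 * y ) ) ) ) <= 13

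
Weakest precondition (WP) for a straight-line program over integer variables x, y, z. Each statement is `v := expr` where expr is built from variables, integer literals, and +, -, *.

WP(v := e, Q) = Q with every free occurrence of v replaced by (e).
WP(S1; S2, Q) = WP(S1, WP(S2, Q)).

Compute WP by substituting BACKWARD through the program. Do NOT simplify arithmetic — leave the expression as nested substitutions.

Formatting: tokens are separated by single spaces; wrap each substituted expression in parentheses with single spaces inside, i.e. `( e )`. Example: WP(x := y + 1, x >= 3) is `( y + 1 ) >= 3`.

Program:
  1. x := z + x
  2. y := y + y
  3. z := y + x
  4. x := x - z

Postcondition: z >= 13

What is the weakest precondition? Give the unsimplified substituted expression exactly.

Answer: ( ( y + y ) + ( z + x ) ) >= 13

Derivation:
post: z >= 13
stmt 4: x := x - z  -- replace 0 occurrence(s) of x with (x - z)
  => z >= 13
stmt 3: z := y + x  -- replace 1 occurrence(s) of z with (y + x)
  => ( y + x ) >= 13
stmt 2: y := y + y  -- replace 1 occurrence(s) of y with (y + y)
  => ( ( y + y ) + x ) >= 13
stmt 1: x := z + x  -- replace 1 occurrence(s) of x with (z + x)
  => ( ( y + y ) + ( z + x ) ) >= 13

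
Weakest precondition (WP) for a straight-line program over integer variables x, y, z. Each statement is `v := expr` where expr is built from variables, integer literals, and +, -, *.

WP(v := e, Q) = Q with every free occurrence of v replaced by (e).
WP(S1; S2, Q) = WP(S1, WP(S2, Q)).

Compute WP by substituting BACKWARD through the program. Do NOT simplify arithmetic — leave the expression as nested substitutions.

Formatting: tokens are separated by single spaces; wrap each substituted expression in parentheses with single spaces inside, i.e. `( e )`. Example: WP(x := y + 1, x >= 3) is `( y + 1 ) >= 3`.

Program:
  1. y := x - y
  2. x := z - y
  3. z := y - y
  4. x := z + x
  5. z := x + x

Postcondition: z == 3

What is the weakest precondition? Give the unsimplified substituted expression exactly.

Answer: ( ( ( ( x - y ) - ( x - y ) ) + ( z - ( x - y ) ) ) + ( ( ( x - y ) - ( x - y ) ) + ( z - ( x - y ) ) ) ) == 3

Derivation:
post: z == 3
stmt 5: z := x + x  -- replace 1 occurrence(s) of z with (x + x)
  => ( x + x ) == 3
stmt 4: x := z + x  -- replace 2 occurrence(s) of x with (z + x)
  => ( ( z + x ) + ( z + x ) ) == 3
stmt 3: z := y - y  -- replace 2 occurrence(s) of z with (y - y)
  => ( ( ( y - y ) + x ) + ( ( y - y ) + x ) ) == 3
stmt 2: x := z - y  -- replace 2 occurrence(s) of x with (z - y)
  => ( ( ( y - y ) + ( z - y ) ) + ( ( y - y ) + ( z - y ) ) ) == 3
stmt 1: y := x - y  -- replace 6 occurrence(s) of y with (x - y)
  => ( ( ( ( x - y ) - ( x - y ) ) + ( z - ( x - y ) ) ) + ( ( ( x - y ) - ( x - y ) ) + ( z - ( x - y ) ) ) ) == 3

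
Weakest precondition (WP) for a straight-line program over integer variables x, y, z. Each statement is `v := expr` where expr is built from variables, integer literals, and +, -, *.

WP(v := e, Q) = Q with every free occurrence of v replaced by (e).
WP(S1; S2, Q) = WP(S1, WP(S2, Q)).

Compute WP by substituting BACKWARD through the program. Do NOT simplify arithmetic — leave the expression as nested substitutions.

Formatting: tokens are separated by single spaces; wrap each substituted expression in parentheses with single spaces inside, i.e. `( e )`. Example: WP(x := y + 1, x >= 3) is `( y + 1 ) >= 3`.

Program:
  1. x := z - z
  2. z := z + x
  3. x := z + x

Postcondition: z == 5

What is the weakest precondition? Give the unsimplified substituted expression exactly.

Answer: ( z + ( z - z ) ) == 5

Derivation:
post: z == 5
stmt 3: x := z + x  -- replace 0 occurrence(s) of x with (z + x)
  => z == 5
stmt 2: z := z + x  -- replace 1 occurrence(s) of z with (z + x)
  => ( z + x ) == 5
stmt 1: x := z - z  -- replace 1 occurrence(s) of x with (z - z)
  => ( z + ( z - z ) ) == 5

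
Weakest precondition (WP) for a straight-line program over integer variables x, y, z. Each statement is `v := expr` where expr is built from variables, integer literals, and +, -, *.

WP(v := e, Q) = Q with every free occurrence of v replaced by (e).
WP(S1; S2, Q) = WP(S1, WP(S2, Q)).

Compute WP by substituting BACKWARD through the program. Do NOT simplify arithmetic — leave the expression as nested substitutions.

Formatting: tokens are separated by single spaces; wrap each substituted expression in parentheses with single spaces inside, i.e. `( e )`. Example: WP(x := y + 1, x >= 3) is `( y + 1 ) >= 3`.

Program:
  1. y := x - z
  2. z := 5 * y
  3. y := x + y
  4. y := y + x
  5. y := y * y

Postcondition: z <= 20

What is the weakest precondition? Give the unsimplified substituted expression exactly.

post: z <= 20
stmt 5: y := y * y  -- replace 0 occurrence(s) of y with (y * y)
  => z <= 20
stmt 4: y := y + x  -- replace 0 occurrence(s) of y with (y + x)
  => z <= 20
stmt 3: y := x + y  -- replace 0 occurrence(s) of y with (x + y)
  => z <= 20
stmt 2: z := 5 * y  -- replace 1 occurrence(s) of z with (5 * y)
  => ( 5 * y ) <= 20
stmt 1: y := x - z  -- replace 1 occurrence(s) of y with (x - z)
  => ( 5 * ( x - z ) ) <= 20

Answer: ( 5 * ( x - z ) ) <= 20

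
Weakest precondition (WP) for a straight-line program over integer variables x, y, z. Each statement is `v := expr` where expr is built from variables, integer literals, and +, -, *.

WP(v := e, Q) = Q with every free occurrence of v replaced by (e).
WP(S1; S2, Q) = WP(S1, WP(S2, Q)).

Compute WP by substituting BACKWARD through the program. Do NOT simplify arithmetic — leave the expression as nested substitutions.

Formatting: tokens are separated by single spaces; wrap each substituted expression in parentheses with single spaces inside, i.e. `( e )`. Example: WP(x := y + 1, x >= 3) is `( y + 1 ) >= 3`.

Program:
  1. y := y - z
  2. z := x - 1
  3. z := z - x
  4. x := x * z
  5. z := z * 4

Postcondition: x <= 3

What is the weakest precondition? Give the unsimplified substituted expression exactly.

post: x <= 3
stmt 5: z := z * 4  -- replace 0 occurrence(s) of z with (z * 4)
  => x <= 3
stmt 4: x := x * z  -- replace 1 occurrence(s) of x with (x * z)
  => ( x * z ) <= 3
stmt 3: z := z - x  -- replace 1 occurrence(s) of z with (z - x)
  => ( x * ( z - x ) ) <= 3
stmt 2: z := x - 1  -- replace 1 occurrence(s) of z with (x - 1)
  => ( x * ( ( x - 1 ) - x ) ) <= 3
stmt 1: y := y - z  -- replace 0 occurrence(s) of y with (y - z)
  => ( x * ( ( x - 1 ) - x ) ) <= 3

Answer: ( x * ( ( x - 1 ) - x ) ) <= 3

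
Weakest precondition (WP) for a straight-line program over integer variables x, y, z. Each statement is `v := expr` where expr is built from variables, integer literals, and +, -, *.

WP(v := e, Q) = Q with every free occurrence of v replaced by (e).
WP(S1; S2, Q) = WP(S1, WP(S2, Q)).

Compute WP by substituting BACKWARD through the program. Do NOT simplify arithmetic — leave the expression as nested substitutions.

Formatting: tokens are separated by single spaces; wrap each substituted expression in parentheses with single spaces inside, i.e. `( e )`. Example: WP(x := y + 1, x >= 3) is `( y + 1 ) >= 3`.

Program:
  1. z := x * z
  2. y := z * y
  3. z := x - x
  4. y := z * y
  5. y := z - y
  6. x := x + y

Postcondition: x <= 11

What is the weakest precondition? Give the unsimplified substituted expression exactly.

Answer: ( x + ( ( x - x ) - ( ( x - x ) * ( ( x * z ) * y ) ) ) ) <= 11

Derivation:
post: x <= 11
stmt 6: x := x + y  -- replace 1 occurrence(s) of x with (x + y)
  => ( x + y ) <= 11
stmt 5: y := z - y  -- replace 1 occurrence(s) of y with (z - y)
  => ( x + ( z - y ) ) <= 11
stmt 4: y := z * y  -- replace 1 occurrence(s) of y with (z * y)
  => ( x + ( z - ( z * y ) ) ) <= 11
stmt 3: z := x - x  -- replace 2 occurrence(s) of z with (x - x)
  => ( x + ( ( x - x ) - ( ( x - x ) * y ) ) ) <= 11
stmt 2: y := z * y  -- replace 1 occurrence(s) of y with (z * y)
  => ( x + ( ( x - x ) - ( ( x - x ) * ( z * y ) ) ) ) <= 11
stmt 1: z := x * z  -- replace 1 occurrence(s) of z with (x * z)
  => ( x + ( ( x - x ) - ( ( x - x ) * ( ( x * z ) * y ) ) ) ) <= 11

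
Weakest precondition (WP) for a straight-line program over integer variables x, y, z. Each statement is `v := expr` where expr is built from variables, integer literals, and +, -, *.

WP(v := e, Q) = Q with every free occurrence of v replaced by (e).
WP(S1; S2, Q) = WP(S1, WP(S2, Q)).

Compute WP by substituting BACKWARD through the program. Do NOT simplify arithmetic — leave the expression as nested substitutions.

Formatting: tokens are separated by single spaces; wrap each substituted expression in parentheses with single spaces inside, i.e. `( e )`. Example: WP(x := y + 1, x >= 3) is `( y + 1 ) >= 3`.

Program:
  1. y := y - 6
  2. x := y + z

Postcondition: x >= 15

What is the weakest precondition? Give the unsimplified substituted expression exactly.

Answer: ( ( y - 6 ) + z ) >= 15

Derivation:
post: x >= 15
stmt 2: x := y + z  -- replace 1 occurrence(s) of x with (y + z)
  => ( y + z ) >= 15
stmt 1: y := y - 6  -- replace 1 occurrence(s) of y with (y - 6)
  => ( ( y - 6 ) + z ) >= 15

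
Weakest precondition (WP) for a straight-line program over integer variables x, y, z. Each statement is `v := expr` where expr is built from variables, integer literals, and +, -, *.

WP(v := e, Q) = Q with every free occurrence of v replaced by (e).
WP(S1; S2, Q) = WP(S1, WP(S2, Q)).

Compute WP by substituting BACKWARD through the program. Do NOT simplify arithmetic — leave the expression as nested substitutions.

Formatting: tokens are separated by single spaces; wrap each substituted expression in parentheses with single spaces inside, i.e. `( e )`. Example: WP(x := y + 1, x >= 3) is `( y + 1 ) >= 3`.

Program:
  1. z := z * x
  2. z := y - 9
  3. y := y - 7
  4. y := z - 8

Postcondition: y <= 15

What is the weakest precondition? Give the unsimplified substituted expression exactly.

post: y <= 15
stmt 4: y := z - 8  -- replace 1 occurrence(s) of y with (z - 8)
  => ( z - 8 ) <= 15
stmt 3: y := y - 7  -- replace 0 occurrence(s) of y with (y - 7)
  => ( z - 8 ) <= 15
stmt 2: z := y - 9  -- replace 1 occurrence(s) of z with (y - 9)
  => ( ( y - 9 ) - 8 ) <= 15
stmt 1: z := z * x  -- replace 0 occurrence(s) of z with (z * x)
  => ( ( y - 9 ) - 8 ) <= 15

Answer: ( ( y - 9 ) - 8 ) <= 15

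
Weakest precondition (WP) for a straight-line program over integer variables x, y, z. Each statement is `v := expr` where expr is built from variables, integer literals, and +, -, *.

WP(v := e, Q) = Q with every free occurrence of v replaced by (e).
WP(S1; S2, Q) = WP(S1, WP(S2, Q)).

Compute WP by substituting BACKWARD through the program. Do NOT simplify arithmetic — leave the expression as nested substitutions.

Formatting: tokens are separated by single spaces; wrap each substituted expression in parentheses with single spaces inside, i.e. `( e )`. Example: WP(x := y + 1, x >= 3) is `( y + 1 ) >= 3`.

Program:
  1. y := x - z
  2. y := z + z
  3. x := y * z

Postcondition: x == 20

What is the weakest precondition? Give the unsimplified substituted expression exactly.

Answer: ( ( z + z ) * z ) == 20

Derivation:
post: x == 20
stmt 3: x := y * z  -- replace 1 occurrence(s) of x with (y * z)
  => ( y * z ) == 20
stmt 2: y := z + z  -- replace 1 occurrence(s) of y with (z + z)
  => ( ( z + z ) * z ) == 20
stmt 1: y := x - z  -- replace 0 occurrence(s) of y with (x - z)
  => ( ( z + z ) * z ) == 20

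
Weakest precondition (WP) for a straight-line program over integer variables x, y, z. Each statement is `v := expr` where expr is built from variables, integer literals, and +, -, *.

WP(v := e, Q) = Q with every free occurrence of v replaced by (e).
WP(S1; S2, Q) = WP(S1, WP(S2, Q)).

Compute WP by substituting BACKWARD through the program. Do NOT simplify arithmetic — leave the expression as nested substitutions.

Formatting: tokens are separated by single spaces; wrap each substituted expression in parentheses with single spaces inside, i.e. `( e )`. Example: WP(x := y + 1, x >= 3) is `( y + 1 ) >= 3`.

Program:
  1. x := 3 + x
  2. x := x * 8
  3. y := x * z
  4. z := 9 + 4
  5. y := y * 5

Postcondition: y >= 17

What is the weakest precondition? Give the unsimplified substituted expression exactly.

Answer: ( ( ( ( 3 + x ) * 8 ) * z ) * 5 ) >= 17

Derivation:
post: y >= 17
stmt 5: y := y * 5  -- replace 1 occurrence(s) of y with (y * 5)
  => ( y * 5 ) >= 17
stmt 4: z := 9 + 4  -- replace 0 occurrence(s) of z with (9 + 4)
  => ( y * 5 ) >= 17
stmt 3: y := x * z  -- replace 1 occurrence(s) of y with (x * z)
  => ( ( x * z ) * 5 ) >= 17
stmt 2: x := x * 8  -- replace 1 occurrence(s) of x with (x * 8)
  => ( ( ( x * 8 ) * z ) * 5 ) >= 17
stmt 1: x := 3 + x  -- replace 1 occurrence(s) of x with (3 + x)
  => ( ( ( ( 3 + x ) * 8 ) * z ) * 5 ) >= 17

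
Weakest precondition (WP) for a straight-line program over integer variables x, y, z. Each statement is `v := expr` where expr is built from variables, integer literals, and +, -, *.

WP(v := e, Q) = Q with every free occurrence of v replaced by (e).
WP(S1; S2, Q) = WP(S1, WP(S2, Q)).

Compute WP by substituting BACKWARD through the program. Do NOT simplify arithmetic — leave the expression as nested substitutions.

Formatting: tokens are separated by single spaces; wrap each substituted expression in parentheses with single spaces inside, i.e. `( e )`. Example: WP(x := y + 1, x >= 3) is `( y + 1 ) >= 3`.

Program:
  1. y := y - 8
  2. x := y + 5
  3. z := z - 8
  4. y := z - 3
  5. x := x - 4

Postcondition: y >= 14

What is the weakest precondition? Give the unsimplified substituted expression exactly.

Answer: ( ( z - 8 ) - 3 ) >= 14

Derivation:
post: y >= 14
stmt 5: x := x - 4  -- replace 0 occurrence(s) of x with (x - 4)
  => y >= 14
stmt 4: y := z - 3  -- replace 1 occurrence(s) of y with (z - 3)
  => ( z - 3 ) >= 14
stmt 3: z := z - 8  -- replace 1 occurrence(s) of z with (z - 8)
  => ( ( z - 8 ) - 3 ) >= 14
stmt 2: x := y + 5  -- replace 0 occurrence(s) of x with (y + 5)
  => ( ( z - 8 ) - 3 ) >= 14
stmt 1: y := y - 8  -- replace 0 occurrence(s) of y with (y - 8)
  => ( ( z - 8 ) - 3 ) >= 14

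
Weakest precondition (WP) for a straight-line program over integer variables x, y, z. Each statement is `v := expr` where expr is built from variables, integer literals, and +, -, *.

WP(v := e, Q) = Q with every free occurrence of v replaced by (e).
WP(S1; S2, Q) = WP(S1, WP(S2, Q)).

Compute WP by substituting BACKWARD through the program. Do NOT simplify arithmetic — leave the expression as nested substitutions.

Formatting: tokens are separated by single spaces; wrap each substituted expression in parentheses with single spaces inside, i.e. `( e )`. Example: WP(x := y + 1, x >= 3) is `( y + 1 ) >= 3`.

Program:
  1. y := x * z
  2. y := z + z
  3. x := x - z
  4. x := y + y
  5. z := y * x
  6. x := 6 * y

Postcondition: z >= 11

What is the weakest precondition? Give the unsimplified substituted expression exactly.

Answer: ( ( z + z ) * ( ( z + z ) + ( z + z ) ) ) >= 11

Derivation:
post: z >= 11
stmt 6: x := 6 * y  -- replace 0 occurrence(s) of x with (6 * y)
  => z >= 11
stmt 5: z := y * x  -- replace 1 occurrence(s) of z with (y * x)
  => ( y * x ) >= 11
stmt 4: x := y + y  -- replace 1 occurrence(s) of x with (y + y)
  => ( y * ( y + y ) ) >= 11
stmt 3: x := x - z  -- replace 0 occurrence(s) of x with (x - z)
  => ( y * ( y + y ) ) >= 11
stmt 2: y := z + z  -- replace 3 occurrence(s) of y with (z + z)
  => ( ( z + z ) * ( ( z + z ) + ( z + z ) ) ) >= 11
stmt 1: y := x * z  -- replace 0 occurrence(s) of y with (x * z)
  => ( ( z + z ) * ( ( z + z ) + ( z + z ) ) ) >= 11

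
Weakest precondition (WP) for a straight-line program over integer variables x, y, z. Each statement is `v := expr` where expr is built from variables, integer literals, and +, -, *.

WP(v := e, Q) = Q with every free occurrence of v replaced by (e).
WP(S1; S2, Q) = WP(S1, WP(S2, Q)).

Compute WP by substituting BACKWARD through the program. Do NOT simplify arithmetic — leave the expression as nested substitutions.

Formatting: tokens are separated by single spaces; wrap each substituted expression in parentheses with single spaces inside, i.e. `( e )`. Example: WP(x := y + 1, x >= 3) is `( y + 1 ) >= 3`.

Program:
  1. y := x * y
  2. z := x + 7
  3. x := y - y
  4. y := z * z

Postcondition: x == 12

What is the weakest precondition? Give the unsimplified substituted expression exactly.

post: x == 12
stmt 4: y := z * z  -- replace 0 occurrence(s) of y with (z * z)
  => x == 12
stmt 3: x := y - y  -- replace 1 occurrence(s) of x with (y - y)
  => ( y - y ) == 12
stmt 2: z := x + 7  -- replace 0 occurrence(s) of z with (x + 7)
  => ( y - y ) == 12
stmt 1: y := x * y  -- replace 2 occurrence(s) of y with (x * y)
  => ( ( x * y ) - ( x * y ) ) == 12

Answer: ( ( x * y ) - ( x * y ) ) == 12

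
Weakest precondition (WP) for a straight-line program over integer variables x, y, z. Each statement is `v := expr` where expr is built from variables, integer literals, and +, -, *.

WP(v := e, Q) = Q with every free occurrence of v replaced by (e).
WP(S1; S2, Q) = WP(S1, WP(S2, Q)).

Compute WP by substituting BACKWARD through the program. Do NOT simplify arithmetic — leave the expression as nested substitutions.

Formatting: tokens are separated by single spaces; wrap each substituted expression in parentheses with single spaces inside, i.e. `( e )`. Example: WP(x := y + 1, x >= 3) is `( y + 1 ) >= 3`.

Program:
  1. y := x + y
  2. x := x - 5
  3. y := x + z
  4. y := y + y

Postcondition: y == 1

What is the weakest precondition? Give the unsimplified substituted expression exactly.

post: y == 1
stmt 4: y := y + y  -- replace 1 occurrence(s) of y with (y + y)
  => ( y + y ) == 1
stmt 3: y := x + z  -- replace 2 occurrence(s) of y with (x + z)
  => ( ( x + z ) + ( x + z ) ) == 1
stmt 2: x := x - 5  -- replace 2 occurrence(s) of x with (x - 5)
  => ( ( ( x - 5 ) + z ) + ( ( x - 5 ) + z ) ) == 1
stmt 1: y := x + y  -- replace 0 occurrence(s) of y with (x + y)
  => ( ( ( x - 5 ) + z ) + ( ( x - 5 ) + z ) ) == 1

Answer: ( ( ( x - 5 ) + z ) + ( ( x - 5 ) + z ) ) == 1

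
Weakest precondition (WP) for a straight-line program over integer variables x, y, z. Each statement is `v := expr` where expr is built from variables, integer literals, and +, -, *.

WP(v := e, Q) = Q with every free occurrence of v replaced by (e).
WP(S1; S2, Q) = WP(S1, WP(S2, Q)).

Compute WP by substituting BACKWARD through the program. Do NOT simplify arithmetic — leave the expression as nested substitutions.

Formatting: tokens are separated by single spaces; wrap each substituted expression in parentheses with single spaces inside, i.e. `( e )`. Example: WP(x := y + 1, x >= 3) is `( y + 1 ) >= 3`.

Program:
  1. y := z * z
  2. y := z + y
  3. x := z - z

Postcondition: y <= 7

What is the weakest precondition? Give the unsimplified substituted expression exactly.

Answer: ( z + ( z * z ) ) <= 7

Derivation:
post: y <= 7
stmt 3: x := z - z  -- replace 0 occurrence(s) of x with (z - z)
  => y <= 7
stmt 2: y := z + y  -- replace 1 occurrence(s) of y with (z + y)
  => ( z + y ) <= 7
stmt 1: y := z * z  -- replace 1 occurrence(s) of y with (z * z)
  => ( z + ( z * z ) ) <= 7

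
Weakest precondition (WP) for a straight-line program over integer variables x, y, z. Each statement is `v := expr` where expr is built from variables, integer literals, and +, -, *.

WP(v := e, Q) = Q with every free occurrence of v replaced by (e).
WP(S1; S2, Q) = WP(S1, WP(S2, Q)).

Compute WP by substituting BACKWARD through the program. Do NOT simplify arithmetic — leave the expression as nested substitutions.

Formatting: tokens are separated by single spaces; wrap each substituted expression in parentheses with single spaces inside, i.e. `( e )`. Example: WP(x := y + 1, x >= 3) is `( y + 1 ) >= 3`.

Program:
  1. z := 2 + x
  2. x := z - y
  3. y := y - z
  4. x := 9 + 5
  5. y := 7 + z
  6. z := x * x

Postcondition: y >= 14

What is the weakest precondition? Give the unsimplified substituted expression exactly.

Answer: ( 7 + ( 2 + x ) ) >= 14

Derivation:
post: y >= 14
stmt 6: z := x * x  -- replace 0 occurrence(s) of z with (x * x)
  => y >= 14
stmt 5: y := 7 + z  -- replace 1 occurrence(s) of y with (7 + z)
  => ( 7 + z ) >= 14
stmt 4: x := 9 + 5  -- replace 0 occurrence(s) of x with (9 + 5)
  => ( 7 + z ) >= 14
stmt 3: y := y - z  -- replace 0 occurrence(s) of y with (y - z)
  => ( 7 + z ) >= 14
stmt 2: x := z - y  -- replace 0 occurrence(s) of x with (z - y)
  => ( 7 + z ) >= 14
stmt 1: z := 2 + x  -- replace 1 occurrence(s) of z with (2 + x)
  => ( 7 + ( 2 + x ) ) >= 14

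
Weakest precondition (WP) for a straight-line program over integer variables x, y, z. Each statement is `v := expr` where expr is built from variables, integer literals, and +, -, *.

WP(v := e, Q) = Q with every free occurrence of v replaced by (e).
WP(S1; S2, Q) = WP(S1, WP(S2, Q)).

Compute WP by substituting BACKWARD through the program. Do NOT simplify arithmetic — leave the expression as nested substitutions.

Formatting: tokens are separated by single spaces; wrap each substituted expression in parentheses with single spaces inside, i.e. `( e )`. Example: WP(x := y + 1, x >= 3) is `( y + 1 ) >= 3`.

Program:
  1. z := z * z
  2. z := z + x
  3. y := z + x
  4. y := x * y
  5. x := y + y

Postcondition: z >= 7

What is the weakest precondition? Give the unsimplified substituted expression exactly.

post: z >= 7
stmt 5: x := y + y  -- replace 0 occurrence(s) of x with (y + y)
  => z >= 7
stmt 4: y := x * y  -- replace 0 occurrence(s) of y with (x * y)
  => z >= 7
stmt 3: y := z + x  -- replace 0 occurrence(s) of y with (z + x)
  => z >= 7
stmt 2: z := z + x  -- replace 1 occurrence(s) of z with (z + x)
  => ( z + x ) >= 7
stmt 1: z := z * z  -- replace 1 occurrence(s) of z with (z * z)
  => ( ( z * z ) + x ) >= 7

Answer: ( ( z * z ) + x ) >= 7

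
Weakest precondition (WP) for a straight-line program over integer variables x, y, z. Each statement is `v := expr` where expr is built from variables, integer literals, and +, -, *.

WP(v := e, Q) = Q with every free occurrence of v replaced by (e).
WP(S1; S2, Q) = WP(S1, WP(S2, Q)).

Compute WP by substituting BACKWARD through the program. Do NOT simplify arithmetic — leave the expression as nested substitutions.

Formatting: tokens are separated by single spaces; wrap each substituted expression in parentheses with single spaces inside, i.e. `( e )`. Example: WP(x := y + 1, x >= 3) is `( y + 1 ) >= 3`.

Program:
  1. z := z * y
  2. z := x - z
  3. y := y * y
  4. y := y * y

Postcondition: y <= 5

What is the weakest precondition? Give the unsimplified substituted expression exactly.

Answer: ( ( y * y ) * ( y * y ) ) <= 5

Derivation:
post: y <= 5
stmt 4: y := y * y  -- replace 1 occurrence(s) of y with (y * y)
  => ( y * y ) <= 5
stmt 3: y := y * y  -- replace 2 occurrence(s) of y with (y * y)
  => ( ( y * y ) * ( y * y ) ) <= 5
stmt 2: z := x - z  -- replace 0 occurrence(s) of z with (x - z)
  => ( ( y * y ) * ( y * y ) ) <= 5
stmt 1: z := z * y  -- replace 0 occurrence(s) of z with (z * y)
  => ( ( y * y ) * ( y * y ) ) <= 5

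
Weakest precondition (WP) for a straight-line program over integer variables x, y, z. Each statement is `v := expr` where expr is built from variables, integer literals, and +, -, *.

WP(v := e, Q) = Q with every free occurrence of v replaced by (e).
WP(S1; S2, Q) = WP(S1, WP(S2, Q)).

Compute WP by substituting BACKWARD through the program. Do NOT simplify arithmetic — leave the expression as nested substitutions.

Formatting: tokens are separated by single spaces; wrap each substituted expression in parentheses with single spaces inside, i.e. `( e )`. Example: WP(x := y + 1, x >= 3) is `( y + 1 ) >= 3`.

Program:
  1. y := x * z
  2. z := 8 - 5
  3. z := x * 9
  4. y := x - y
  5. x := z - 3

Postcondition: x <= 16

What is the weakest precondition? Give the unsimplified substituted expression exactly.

post: x <= 16
stmt 5: x := z - 3  -- replace 1 occurrence(s) of x with (z - 3)
  => ( z - 3 ) <= 16
stmt 4: y := x - y  -- replace 0 occurrence(s) of y with (x - y)
  => ( z - 3 ) <= 16
stmt 3: z := x * 9  -- replace 1 occurrence(s) of z with (x * 9)
  => ( ( x * 9 ) - 3 ) <= 16
stmt 2: z := 8 - 5  -- replace 0 occurrence(s) of z with (8 - 5)
  => ( ( x * 9 ) - 3 ) <= 16
stmt 1: y := x * z  -- replace 0 occurrence(s) of y with (x * z)
  => ( ( x * 9 ) - 3 ) <= 16

Answer: ( ( x * 9 ) - 3 ) <= 16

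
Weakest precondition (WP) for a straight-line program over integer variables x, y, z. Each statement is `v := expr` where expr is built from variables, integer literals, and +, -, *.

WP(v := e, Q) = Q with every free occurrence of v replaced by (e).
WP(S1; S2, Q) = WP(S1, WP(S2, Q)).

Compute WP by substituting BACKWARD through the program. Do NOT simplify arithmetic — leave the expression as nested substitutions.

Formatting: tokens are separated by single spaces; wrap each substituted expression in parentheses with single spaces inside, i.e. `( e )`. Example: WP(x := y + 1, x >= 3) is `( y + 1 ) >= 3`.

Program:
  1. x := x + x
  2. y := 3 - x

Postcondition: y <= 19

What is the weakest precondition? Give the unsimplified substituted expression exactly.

post: y <= 19
stmt 2: y := 3 - x  -- replace 1 occurrence(s) of y with (3 - x)
  => ( 3 - x ) <= 19
stmt 1: x := x + x  -- replace 1 occurrence(s) of x with (x + x)
  => ( 3 - ( x + x ) ) <= 19

Answer: ( 3 - ( x + x ) ) <= 19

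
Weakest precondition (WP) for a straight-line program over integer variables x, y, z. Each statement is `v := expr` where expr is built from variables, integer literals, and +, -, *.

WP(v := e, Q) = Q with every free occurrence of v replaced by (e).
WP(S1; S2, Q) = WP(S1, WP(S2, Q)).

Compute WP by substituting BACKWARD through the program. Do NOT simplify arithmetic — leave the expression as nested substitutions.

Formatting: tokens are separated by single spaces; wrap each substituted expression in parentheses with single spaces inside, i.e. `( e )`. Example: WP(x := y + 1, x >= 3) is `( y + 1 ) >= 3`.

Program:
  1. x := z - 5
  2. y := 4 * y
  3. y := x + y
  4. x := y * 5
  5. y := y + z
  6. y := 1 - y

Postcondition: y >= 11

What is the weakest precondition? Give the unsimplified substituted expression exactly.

Answer: ( 1 - ( ( ( z - 5 ) + ( 4 * y ) ) + z ) ) >= 11

Derivation:
post: y >= 11
stmt 6: y := 1 - y  -- replace 1 occurrence(s) of y with (1 - y)
  => ( 1 - y ) >= 11
stmt 5: y := y + z  -- replace 1 occurrence(s) of y with (y + z)
  => ( 1 - ( y + z ) ) >= 11
stmt 4: x := y * 5  -- replace 0 occurrence(s) of x with (y * 5)
  => ( 1 - ( y + z ) ) >= 11
stmt 3: y := x + y  -- replace 1 occurrence(s) of y with (x + y)
  => ( 1 - ( ( x + y ) + z ) ) >= 11
stmt 2: y := 4 * y  -- replace 1 occurrence(s) of y with (4 * y)
  => ( 1 - ( ( x + ( 4 * y ) ) + z ) ) >= 11
stmt 1: x := z - 5  -- replace 1 occurrence(s) of x with (z - 5)
  => ( 1 - ( ( ( z - 5 ) + ( 4 * y ) ) + z ) ) >= 11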